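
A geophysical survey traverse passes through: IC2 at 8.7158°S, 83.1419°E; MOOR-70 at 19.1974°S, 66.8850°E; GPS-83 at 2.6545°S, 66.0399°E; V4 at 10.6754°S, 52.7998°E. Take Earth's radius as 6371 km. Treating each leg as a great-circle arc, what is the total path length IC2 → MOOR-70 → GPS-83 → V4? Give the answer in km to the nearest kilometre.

IC2→MOOR-70: c = 0.330164 rad, d = 2103.48 km
MOOR-70→GPS-83: c = 0.289088 rad, d = 1841.78 km
GPS-83→V4: c = 0.268672 rad, d = 1711.71 km
Total = 2103.48 + 1841.78 + 1711.71 = 5656.97 km

5657 km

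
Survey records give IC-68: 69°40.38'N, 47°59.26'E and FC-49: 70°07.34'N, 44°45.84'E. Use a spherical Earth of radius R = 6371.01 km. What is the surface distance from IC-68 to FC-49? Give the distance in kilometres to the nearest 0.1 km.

132.9 km

IC-68: φ = +69.67300°, λ = +47.98767°
FC-49: φ = +70.12233°, λ = +44.76400°
Δφ = 0.4493°,  Δλ = -3.2237°
a = sin²(Δφ/2) + cos φ₁ cos φ₂ sin²(Δλ/2) = 0.000109
c = 2·arcsin(√a) = 0.020864 rad = 1.1954°
d = R·c = 6371.01 × 0.020864 = 132.9 km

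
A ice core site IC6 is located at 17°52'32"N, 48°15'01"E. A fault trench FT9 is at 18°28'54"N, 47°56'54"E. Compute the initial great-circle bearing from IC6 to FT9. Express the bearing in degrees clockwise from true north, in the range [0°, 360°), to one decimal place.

IC6: φ = +17.87556°, λ = +48.25028°
FT9: φ = +18.48167°, λ = +47.94833°
Δλ = -0.3019°
y = sin Δλ · cos φ₂ = -0.004998
x = cos φ₁ sin φ₂ − sin φ₁ cos φ₂ cos Δλ = 0.010582
θ = atan2(y, x) = -25.2814° → 334.7186° (mod 360°)

334.7°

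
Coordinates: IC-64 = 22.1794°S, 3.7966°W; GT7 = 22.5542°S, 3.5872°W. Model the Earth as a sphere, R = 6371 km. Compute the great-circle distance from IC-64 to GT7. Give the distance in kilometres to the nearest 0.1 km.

Δφ = -0.3748°,  Δλ = 0.2094°
a = sin²(Δφ/2) + cos φ₁ cos φ₂ sin²(Δλ/2) = 0.000014
c = 2·arcsin(√a) = 0.007363 rad = 0.4219°
d = R·c = 6371 × 0.007363 = 46.9 km

46.9 km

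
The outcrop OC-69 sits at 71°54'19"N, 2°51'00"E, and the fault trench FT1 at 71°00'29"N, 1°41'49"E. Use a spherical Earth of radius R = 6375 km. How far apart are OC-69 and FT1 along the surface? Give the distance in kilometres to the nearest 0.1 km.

OC-69: φ = +71.90528°, λ = +2.85000°
FT1: φ = +71.00806°, λ = +1.69694°
Δφ = -0.8972°,  Δλ = -1.1531°
a = sin²(Δφ/2) + cos φ₁ cos φ₂ sin²(Δλ/2) = 0.000072
c = 2·arcsin(√a) = 0.016916 rad = 0.9692°
d = R·c = 6375 × 0.016916 = 107.8 km

107.8 km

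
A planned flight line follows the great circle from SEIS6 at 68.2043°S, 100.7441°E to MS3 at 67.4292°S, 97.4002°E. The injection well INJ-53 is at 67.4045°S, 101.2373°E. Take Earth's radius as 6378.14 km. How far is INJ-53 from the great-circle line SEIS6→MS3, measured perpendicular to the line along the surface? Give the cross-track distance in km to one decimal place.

87.6 km

δ₁₃ = central angle SEIS6→INJ-53 = 0.014333 rad  (haversine)
θ₁₃ = bearing SEIS6→INJ-53 = 13.342°,  θ₁₂ = bearing SEIS6→MS3 = 299.991°
dₓₜ = R·arcsin(sin δ₁₃ · sin(θ₁₃ − θ₁₂)) = 6378.14·arcsin(0.01433·sin(-286.649°)) = 87.584 km
|dₓₜ| = 87.584 km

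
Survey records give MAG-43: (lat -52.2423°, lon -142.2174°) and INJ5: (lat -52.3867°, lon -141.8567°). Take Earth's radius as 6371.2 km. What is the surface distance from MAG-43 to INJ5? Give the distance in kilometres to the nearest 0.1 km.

Δφ = -0.1444°,  Δλ = 0.3607°
a = sin²(Δφ/2) + cos φ₁ cos φ₂ sin²(Δλ/2) = 0.000005
c = 2·arcsin(√a) = 0.004600 rad = 0.2636°
d = R·c = 6371.2 × 0.004600 = 29.3 km

29.3 km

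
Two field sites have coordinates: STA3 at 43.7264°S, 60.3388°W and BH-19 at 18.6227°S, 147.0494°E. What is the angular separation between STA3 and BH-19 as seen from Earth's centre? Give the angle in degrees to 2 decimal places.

112.79°

Δφ = 25.1037°,  Δλ = -152.6118°
a = sin²(Δφ/2) + cos φ₁ cos φ₂ sin²(Δλ/2) = 0.693661
c = 2·arcsin(√a) = 1.968522 rad = 112.7880°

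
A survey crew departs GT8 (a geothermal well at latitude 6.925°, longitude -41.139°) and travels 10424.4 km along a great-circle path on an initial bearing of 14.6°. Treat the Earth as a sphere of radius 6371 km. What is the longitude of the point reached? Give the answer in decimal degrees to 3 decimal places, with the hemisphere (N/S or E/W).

84.650°E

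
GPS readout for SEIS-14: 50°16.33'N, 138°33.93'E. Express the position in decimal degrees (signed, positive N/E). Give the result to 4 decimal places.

+50.2722°, +138.5655°

lat: 50.2722° N → +50.2722°
lon: 138.5655° E → +138.5655°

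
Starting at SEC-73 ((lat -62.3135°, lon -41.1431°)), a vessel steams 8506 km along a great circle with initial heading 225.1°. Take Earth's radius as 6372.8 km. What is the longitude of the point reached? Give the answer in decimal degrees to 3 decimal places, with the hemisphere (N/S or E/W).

δ = d/R = 8506/6372.8 = 1.334735 rad
φ₂ = arcsin(sin φ₁ cos δ + cos φ₁ sin δ cos θ)
   = arcsin(-0.88550·0.23387 + 0.46463·0.97227·-0.70587) = -31.73375°
λ₂ = λ₁ + atan2(sin θ sin δ cos φ₁, cos δ − sin φ₁ sin φ₂) = -167.07139°

167.071°W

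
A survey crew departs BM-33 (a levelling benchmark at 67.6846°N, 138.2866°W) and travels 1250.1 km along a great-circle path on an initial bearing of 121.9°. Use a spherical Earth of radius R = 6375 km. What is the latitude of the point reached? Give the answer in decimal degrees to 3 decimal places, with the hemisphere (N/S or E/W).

δ = d/R = 1250.1/6375 = 0.196094 rad
φ₂ = arcsin(sin φ₁ cos δ + cos φ₁ sin δ cos θ)
   = arcsin(0.92511·0.98084 + 0.37970·0.19484·-0.52844) = 60.25976°
λ₂ = λ₁ + atan2(sin θ sin δ cos φ₁, cos δ − sin φ₁ sin φ₂) = -118.80836°

60.260°N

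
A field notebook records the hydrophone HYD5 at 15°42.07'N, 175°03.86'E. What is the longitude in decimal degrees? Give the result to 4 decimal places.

175° + 3.86′/60 = 175 + 0.06433 = 175.0643°

175.0643°E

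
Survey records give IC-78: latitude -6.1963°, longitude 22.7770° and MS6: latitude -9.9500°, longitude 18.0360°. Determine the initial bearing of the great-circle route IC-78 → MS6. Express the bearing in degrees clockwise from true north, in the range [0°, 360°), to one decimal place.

231.0°

Δλ = -4.7410°
y = sin Δλ · cos φ₂ = -0.081408
x = cos φ₁ sin φ₂ − sin φ₁ cos φ₂ cos Δλ = -0.065831
θ = atan2(y, x) = -128.9609° → 231.0391° (mod 360°)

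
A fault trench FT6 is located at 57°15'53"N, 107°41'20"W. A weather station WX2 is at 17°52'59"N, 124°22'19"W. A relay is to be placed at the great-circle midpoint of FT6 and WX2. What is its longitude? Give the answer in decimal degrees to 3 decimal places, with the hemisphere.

118.342°W

FT6: φ = +57.26472°, λ = -107.68889°
WX2: φ = +17.88306°, λ = -124.37194°
Bx = cos φ₂ cos Δλ = 0.911626,  By = cos φ₂ sin Δλ = -0.273207
φₘ = atan2(sin φ₁ + sin φ₂, √((cos φ₁ + Bx)² + By²)) = 37.84618°
λₘ = λ₁ + atan2(By, cos φ₁ + Bx) = -118.34227°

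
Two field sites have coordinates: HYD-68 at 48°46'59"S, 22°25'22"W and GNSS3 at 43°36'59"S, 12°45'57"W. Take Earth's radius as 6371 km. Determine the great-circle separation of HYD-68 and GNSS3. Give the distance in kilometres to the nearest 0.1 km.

HYD-68: φ = -48.78306°, λ = -22.42278°
GNSS3: φ = -43.61639°, λ = -12.76583°
Δφ = 5.1667°,  Δλ = 9.6569°
a = sin²(Δφ/2) + cos φ₁ cos φ₂ sin²(Δλ/2) = 0.005411
c = 2·arcsin(√a) = 0.147257 rad = 8.4372°
d = R·c = 6371 × 0.147257 = 938.2 km

938.2 km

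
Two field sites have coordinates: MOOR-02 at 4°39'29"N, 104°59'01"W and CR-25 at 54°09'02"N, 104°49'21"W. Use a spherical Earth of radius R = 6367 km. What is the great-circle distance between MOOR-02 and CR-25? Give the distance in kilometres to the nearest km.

5500 km

MOOR-02: φ = +4.65806°, λ = -104.98361°
CR-25: φ = +54.15056°, λ = -104.82250°
Δφ = 49.4925°,  Δλ = 0.1611°
a = sin²(Δφ/2) + cos φ₁ cos φ₂ sin²(Δλ/2) = 0.175227
c = 2·arcsin(√a) = 0.863810 rad = 49.4927°
d = R·c = 6367 × 0.863810 = 5499.9 km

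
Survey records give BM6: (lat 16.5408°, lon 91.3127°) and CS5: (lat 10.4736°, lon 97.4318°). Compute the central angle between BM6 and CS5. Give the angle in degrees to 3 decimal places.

Δφ = -6.0672°,  Δλ = 6.1191°
a = sin²(Δφ/2) + cos φ₁ cos φ₂ sin²(Δλ/2) = 0.005486
c = 2·arcsin(√a) = 0.148272 rad = 8.4953°

8.495°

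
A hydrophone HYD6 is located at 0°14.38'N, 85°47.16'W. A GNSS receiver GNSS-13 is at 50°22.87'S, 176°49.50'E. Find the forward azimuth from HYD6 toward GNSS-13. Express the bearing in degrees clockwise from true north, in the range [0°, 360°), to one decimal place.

219.4°

HYD6: φ = +0.23967°, λ = -85.78600°
GNSS-13: φ = -50.38117°, λ = +176.82500°
Δλ = -97.3890°
y = sin Δλ · cos φ₂ = -0.632382
x = cos φ₁ sin φ₂ − sin φ₁ cos φ₂ cos Δλ = -0.769954
θ = atan2(y, x) = -140.6029° → 219.3971° (mod 360°)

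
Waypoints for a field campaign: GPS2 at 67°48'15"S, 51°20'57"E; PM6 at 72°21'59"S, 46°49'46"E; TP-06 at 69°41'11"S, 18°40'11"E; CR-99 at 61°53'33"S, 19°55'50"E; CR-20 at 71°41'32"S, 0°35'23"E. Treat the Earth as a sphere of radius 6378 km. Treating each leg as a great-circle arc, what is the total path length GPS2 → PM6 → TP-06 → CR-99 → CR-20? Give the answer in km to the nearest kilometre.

3825 km

GPS2: φ = -67.80417°, λ = +51.34917°
PM6: φ = -72.36639°, λ = +46.82944°
TP-06: φ = -69.68639°, λ = +18.66972°
CR-99: φ = -61.89250°, λ = +19.93056°
CR-20: φ = -71.69222°, λ = +0.58972°
GPS2→PM6: c = 0.083981 rad, d = 535.63 km
PM6→TP-06: c = 0.164755 rad, d = 1050.81 km
TP-06→CR-99: c = 0.136321 rad, d = 869.45 km
CR-99→CR-20: c = 0.214622 rad, d = 1368.86 km
Total = 535.63 + 1050.81 + 869.45 + 1368.86 = 3824.76 km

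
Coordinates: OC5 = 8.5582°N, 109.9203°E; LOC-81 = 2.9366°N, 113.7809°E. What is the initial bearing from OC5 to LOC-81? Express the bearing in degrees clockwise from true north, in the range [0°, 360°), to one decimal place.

Δλ = 3.8606°
y = sin Δλ · cos φ₂ = 0.067241
x = cos φ₁ sin φ₂ − sin φ₁ cos φ₂ cos Δλ = -0.097621
θ = atan2(y, x) = 145.4411° → 145.4411° (mod 360°)

145.4°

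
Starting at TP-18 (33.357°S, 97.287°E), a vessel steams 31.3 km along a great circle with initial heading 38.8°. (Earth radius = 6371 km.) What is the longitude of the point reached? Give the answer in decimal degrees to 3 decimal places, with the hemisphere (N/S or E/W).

97.498°E

δ = d/R = 31.3/6371 = 0.004913 rad
φ₂ = arcsin(sin φ₁ cos δ + cos φ₁ sin δ cos θ)
   = arcsin(-0.54985·0.99999 + 0.83526·0.00491·0.77934) = -33.13745°
λ₂ = λ₁ + atan2(sin θ sin δ cos φ₁, cos δ − sin φ₁ sin φ₂) = 97.49764°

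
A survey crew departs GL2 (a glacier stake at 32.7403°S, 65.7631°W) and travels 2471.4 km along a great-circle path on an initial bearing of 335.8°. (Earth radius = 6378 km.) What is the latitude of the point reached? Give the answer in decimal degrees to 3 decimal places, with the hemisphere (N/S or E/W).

δ = d/R = 2471.4/6378 = 0.387488 rad
φ₂ = arcsin(sin φ₁ cos δ + cos φ₁ sin δ cos θ)
   = arcsin(-0.54083·0.92586 + 0.84113·0.37786·0.91212) = -12.17120°
λ₂ = λ₁ + atan2(sin θ sin δ cos φ₁, cos δ − sin φ₁ sin φ₂) = -74.88045°

12.171°S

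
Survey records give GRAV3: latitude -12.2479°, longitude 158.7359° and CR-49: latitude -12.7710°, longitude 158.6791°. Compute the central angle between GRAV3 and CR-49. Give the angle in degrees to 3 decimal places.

Δφ = -0.5231°,  Δλ = -0.0568°
a = sin²(Δφ/2) + cos φ₁ cos φ₂ sin²(Δλ/2) = 0.000021
c = 2·arcsin(√a) = 0.009181 rad = 0.5260°

0.526°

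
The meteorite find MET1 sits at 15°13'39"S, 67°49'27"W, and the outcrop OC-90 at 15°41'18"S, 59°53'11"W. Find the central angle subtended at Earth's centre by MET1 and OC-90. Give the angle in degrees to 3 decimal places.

7.664°

MET1: φ = -15.22750°, λ = -67.82417°
OC-90: φ = -15.68833°, λ = -59.88639°
Δφ = -0.4608°,  Δλ = 7.9378°
a = sin²(Δφ/2) + cos φ₁ cos φ₂ sin²(Δλ/2) = 0.004466
c = 2·arcsin(√a) = 0.133763 rad = 7.6640°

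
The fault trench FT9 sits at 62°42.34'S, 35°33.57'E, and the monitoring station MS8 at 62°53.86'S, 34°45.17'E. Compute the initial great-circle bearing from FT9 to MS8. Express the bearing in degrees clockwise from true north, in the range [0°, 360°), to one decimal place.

242.1°

FT9: φ = -62.70567°, λ = +35.55950°
MS8: φ = -62.89767°, λ = +34.75283°
Δλ = -0.8067°
y = sin Δλ · cos φ₂ = -0.006414
x = cos φ₁ sin φ₂ − sin φ₁ cos φ₂ cos Δλ = -0.003391
θ = atan2(y, x) = -117.8662° → 242.1338° (mod 360°)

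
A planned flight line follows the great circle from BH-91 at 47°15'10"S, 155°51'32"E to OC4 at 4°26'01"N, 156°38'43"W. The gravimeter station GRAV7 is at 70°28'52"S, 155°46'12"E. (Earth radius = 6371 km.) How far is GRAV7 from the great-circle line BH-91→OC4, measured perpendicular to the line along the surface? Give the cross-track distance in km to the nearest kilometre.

2049 km

BH-91: φ = -47.25278°, λ = +155.85889°
OC4: φ = +4.43361°, λ = -156.64528°
GRAV7: φ = -70.48111°, λ = +155.77000°
δ₁₃ = central angle BH-91→GRAV7 = 0.405412 rad  (haversine)
θ₁₃ = bearing BH-91→GRAV7 = 180.075°,  θ₁₂ = bearing BH-91→OC4 = 53.336°
dₓₜ = R·arcsin(sin δ₁₃ · sin(θ₁₃ − θ₁₂)) = 6371·arcsin(0.39440·sin(126.739°)) = 2048.722 km
|dₓₜ| = 2048.722 km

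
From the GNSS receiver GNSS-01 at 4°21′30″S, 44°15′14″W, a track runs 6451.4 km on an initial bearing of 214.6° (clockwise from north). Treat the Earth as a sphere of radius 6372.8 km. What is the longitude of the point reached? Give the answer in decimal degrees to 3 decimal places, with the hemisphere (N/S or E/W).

GNSS-01: φ = -4.35833°, λ = -44.25389°
δ = d/R = 6451.4/6372.8 = 1.012334 rad
φ₂ = arcsin(sin φ₁ cos δ + cos φ₁ sin δ cos θ)
   = arcsin(-0.07599·0.52988 + 0.99711·0.84807·-0.82314) = -47.41947°
λ₂ = λ₁ + atan2(sin θ sin δ cos φ₁, cos δ − sin φ₁ sin φ₂) = -89.62935°

89.629°W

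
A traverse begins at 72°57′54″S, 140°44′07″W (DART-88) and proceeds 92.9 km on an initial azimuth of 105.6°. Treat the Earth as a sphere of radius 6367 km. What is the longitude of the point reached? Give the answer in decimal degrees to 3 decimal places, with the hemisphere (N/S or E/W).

DART-88: φ = -72.96500°, λ = -140.73528°
δ = d/R = 92.9/6367 = 0.014591 rad
φ₂ = arcsin(sin φ₁ cos δ + cos φ₁ sin δ cos θ)
   = arcsin(-0.95613·0.99989 + 0.29296·0.01459·-0.26892) = -73.17111°
λ₂ = λ₁ + atan2(sin θ sin δ cos φ₁, cos δ − sin φ₁ sin φ₂) = -137.95308°

137.953°W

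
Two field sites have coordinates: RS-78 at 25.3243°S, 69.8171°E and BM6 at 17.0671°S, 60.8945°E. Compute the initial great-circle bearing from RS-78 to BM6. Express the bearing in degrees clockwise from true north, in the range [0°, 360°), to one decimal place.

313.1°

Δλ = -8.9226°
y = sin Δλ · cos φ₂ = -0.148270
x = cos φ₁ sin φ₂ − sin φ₁ cos φ₂ cos Δλ = 0.138669
θ = atan2(y, x) = -46.9164° → 313.0836° (mod 360°)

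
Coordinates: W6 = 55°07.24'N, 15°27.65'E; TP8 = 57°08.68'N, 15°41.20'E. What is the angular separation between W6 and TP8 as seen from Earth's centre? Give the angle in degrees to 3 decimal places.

2.028°

W6: φ = +55.12067°, λ = +15.46083°
TP8: φ = +57.14467°, λ = +15.68667°
Δφ = 2.0240°,  Δλ = 0.2258°
a = sin²(Δφ/2) + cos φ₁ cos φ₂ sin²(Δλ/2) = 0.000313
c = 2·arcsin(√a) = 0.035394 rad = 2.0279°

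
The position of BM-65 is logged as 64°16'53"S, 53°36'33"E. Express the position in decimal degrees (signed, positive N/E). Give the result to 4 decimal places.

-64.2814°, +53.6092°

lat: 64.2814° S → -64.2814°
lon: 53.6092° E → +53.6092°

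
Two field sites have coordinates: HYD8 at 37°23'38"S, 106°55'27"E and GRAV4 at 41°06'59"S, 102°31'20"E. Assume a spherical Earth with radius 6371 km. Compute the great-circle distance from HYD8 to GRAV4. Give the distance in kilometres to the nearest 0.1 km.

HYD8: φ = -37.39389°, λ = +106.92417°
GRAV4: φ = -41.11639°, λ = +102.52222°
Δφ = -3.7225°,  Δλ = -4.4019°
a = sin²(Δφ/2) + cos φ₁ cos φ₂ sin²(Δλ/2) = 0.001938
c = 2·arcsin(√a) = 0.088067 rad = 5.0459°
d = R·c = 6371 × 0.088067 = 561.1 km

561.1 km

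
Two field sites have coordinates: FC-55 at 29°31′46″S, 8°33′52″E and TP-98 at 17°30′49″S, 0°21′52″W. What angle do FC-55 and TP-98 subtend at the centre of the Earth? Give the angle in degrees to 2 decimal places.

14.53°

FC-55: φ = -29.52944°, λ = +8.56444°
TP-98: φ = -17.51361°, λ = -0.36444°
Δφ = 12.0158°,  Δλ = -8.9289°
a = sin²(Δφ/2) + cos φ₁ cos φ₂ sin²(Δλ/2) = 0.015983
c = 2·arcsin(√a) = 0.253523 rad = 14.5258°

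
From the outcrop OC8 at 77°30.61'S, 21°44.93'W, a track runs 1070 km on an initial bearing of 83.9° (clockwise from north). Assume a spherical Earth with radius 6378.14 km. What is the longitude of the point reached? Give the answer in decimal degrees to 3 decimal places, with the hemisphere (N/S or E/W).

14.010°E

OC8: φ = -77.51017°, λ = -21.74883°
δ = d/R = 1070/6378.14 = 0.167761 rad
φ₂ = arcsin(sin φ₁ cos δ + cos φ₁ sin δ cos θ)
   = arcsin(-0.97633·0.98596 + 0.21627·0.16697·0.10626) = -73.49411°
λ₂ = λ₁ + atan2(sin θ sin δ cos φ₁, cos δ − sin φ₁ sin φ₂) = 14.01006°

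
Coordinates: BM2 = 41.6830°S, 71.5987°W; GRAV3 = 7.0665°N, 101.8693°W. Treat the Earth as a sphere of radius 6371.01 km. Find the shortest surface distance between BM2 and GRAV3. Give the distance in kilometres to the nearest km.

6234 km

Δφ = 48.7495°,  Δλ = -30.2706°
a = sin²(Δφ/2) + cos φ₁ cos φ₂ sin²(Δλ/2) = 0.220851
c = 2·arcsin(√a) = 0.978463 rad = 56.0618°
d = R·c = 6371.01 × 0.978463 = 6233.8 km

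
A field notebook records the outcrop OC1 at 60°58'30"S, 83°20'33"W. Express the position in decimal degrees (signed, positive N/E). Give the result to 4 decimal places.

-60.9750°, -83.3425°

lat: 60.9750° S → -60.9750°
lon: 83.3425° W → -83.3425°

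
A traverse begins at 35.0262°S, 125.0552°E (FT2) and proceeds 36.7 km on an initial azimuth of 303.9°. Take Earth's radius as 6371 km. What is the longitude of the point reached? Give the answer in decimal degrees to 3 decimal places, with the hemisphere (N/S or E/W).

124.721°E

δ = d/R = 36.7/6371 = 0.005760 rad
φ₂ = arcsin(sin φ₁ cos δ + cos φ₁ sin δ cos θ)
   = arcsin(-0.57395·0.99998 + 0.81889·0.00576·0.55775) = -34.84166°
λ₂ = λ₁ + atan2(sin θ sin δ cos φ₁, cos δ − sin φ₁ sin φ₂) = 124.72142°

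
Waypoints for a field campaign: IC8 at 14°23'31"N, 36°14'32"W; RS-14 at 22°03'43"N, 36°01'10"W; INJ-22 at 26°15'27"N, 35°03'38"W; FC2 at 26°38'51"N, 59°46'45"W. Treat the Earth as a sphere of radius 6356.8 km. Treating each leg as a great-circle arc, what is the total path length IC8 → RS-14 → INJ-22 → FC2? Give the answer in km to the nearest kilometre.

IC8: φ = +14.39194°, λ = -36.24222°
RS-14: φ = +22.06194°, λ = -36.01944°
INJ-22: φ = +26.25750°, λ = -35.06056°
FC2: φ = +26.64750°, λ = -59.77917°
IC8→RS-14: c = 0.133918 rad, d = 851.29 km
RS-14→INJ-22: c = 0.074800 rad, d = 475.49 km
INJ-22→FC2: c = 0.385709 rad, d = 2451.87 km
Total = 851.29 + 475.49 + 2451.87 = 3778.65 km

3779 km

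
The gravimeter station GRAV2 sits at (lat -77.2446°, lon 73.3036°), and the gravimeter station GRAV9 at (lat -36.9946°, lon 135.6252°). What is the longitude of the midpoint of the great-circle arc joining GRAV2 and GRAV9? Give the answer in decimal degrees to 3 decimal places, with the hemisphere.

Bx = cos φ₂ cos Δλ = 0.370999,  By = cos φ₂ sin Δλ = 0.707297
φₘ = atan2(sin φ₁ + sin φ₂, √((cos φ₁ + Bx)² + By²)) = -59.68224°
λₘ = λ₁ + atan2(By, cos φ₁ + Bx) = 123.38470°

123.385°E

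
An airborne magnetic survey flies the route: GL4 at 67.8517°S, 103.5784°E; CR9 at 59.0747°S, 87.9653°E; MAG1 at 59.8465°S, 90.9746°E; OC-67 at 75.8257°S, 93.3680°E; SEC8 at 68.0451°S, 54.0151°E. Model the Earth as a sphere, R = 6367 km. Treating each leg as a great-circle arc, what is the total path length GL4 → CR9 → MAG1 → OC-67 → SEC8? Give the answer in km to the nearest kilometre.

4770 km

GL4→CR9: c = 0.194520 rad, d = 1238.51 km
CR9→MAG1: c = 0.029891 rad, d = 190.32 km
MAG1→OC-67: c = 0.279279 rad, d = 1778.17 km
OC-67→SEC8: c = 0.245422 rad, d = 1562.61 km
Total = 1238.51 + 190.32 + 1778.17 + 1562.61 = 4769.60 km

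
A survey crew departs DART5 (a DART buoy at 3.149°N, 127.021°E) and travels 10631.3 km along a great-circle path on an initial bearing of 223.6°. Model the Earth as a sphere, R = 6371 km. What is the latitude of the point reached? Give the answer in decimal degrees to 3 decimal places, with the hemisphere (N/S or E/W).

δ = d/R = 10631.3/6371 = 1.668702 rad
φ₂ = arcsin(sin φ₁ cos δ + cos φ₁ sin δ cos θ)
   = arcsin(0.05493·-0.09775 + 0.99849·0.99521·-0.72417) = -46.46762°
λ₂ = λ₁ + atan2(sin θ sin δ cos φ₁, cos δ − sin φ₁ sin φ₂) = 32.18952°

46.468°S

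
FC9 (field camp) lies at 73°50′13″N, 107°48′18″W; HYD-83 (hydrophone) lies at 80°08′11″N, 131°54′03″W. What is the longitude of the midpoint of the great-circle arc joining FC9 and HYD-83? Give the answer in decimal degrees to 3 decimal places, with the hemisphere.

116.944°W

FC9: φ = +73.83694°, λ = -107.80500°
HYD-83: φ = +80.13639°, λ = -131.90083°
Bx = cos φ₂ cos Δλ = 0.156377,  By = cos φ₂ sin Δλ = -0.069937
φₘ = atan2(sin φ₁ + sin φ₂, √((cos φ₁ + Bx)² + By²)) = 77.24796°
λₘ = λ₁ + atan2(By, cos φ₁ + Bx) = -116.94375°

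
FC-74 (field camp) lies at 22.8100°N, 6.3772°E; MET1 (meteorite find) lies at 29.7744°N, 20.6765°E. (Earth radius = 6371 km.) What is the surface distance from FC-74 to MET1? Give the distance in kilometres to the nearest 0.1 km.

1620.3 km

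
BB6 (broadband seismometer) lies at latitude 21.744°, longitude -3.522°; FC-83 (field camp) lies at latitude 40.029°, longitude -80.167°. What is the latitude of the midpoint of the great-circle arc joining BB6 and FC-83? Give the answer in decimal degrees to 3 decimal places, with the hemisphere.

37.244°N

Bx = cos φ₂ cos Δλ = 0.176869,  By = cos φ₂ sin Δλ = -0.745012
φₘ = atan2(sin φ₁ + sin φ₂, √((cos φ₁ + Bx)² + By²)) = 37.24403°
λₘ = λ₁ + atan2(By, cos φ₁ + Bx) = -37.49338°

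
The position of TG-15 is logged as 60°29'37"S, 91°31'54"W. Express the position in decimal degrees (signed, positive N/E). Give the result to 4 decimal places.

lat: 60.4936° S → -60.4936°
lon: 91.5317° W → -91.5317°

-60.4936°, -91.5317°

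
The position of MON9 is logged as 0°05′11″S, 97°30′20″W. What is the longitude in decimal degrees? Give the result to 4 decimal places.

97° + 30′/60 + 20″/3600 = 97 + 0.50000 + 0.00556 = 97.5056°

97.5056°W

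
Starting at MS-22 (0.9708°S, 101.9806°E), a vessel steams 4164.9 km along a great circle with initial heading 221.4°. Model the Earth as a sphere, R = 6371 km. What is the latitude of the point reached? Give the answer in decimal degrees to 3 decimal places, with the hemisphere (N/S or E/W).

δ = d/R = 4164.9/6371 = 0.653728 rad
φ₂ = arcsin(sin φ₁ cos δ + cos φ₁ sin δ cos θ)
   = arcsin(-0.01694·0.79382 + 0.99986·0.60815·-0.75011) = -28.00600°
λ₂ = λ₁ + atan2(sin θ sin δ cos φ₁, cos δ − sin φ₁ sin φ₂) = 74.88229°

28.006°S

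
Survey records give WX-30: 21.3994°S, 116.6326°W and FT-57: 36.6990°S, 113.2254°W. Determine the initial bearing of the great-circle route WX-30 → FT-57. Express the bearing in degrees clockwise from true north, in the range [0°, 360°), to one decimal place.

Δλ = 3.4072°
y = sin Δλ · cos φ₂ = 0.047652
x = cos φ₁ sin φ₂ − sin φ₁ cos φ₂ cos Δλ = -0.264383
θ = atan2(y, x) = 169.7829° → 169.7829° (mod 360°)

169.8°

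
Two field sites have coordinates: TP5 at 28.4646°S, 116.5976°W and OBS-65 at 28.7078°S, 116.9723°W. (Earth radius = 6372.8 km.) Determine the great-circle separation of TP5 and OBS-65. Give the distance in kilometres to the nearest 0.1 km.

Δφ = -0.2432°,  Δλ = -0.3747°
a = sin²(Δφ/2) + cos φ₁ cos φ₂ sin²(Δλ/2) = 0.000013
c = 2·arcsin(√a) = 0.007141 rad = 0.4091°
d = R·c = 6372.8 × 0.007141 = 45.5 km

45.5 km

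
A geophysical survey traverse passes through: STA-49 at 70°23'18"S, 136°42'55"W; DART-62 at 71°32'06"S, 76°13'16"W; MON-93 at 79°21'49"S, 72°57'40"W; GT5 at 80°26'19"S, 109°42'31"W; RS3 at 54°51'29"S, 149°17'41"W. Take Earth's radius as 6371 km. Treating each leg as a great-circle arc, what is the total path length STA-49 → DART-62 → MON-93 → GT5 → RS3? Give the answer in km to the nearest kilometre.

STA-49: φ = -70.38833°, λ = -136.71528°
DART-62: φ = -71.53500°, λ = -76.22111°
MON-93: φ = -79.36361°, λ = -72.96111°
GT5: φ = -80.43861°, λ = -109.70861°
RS3: φ = -54.85806°, λ = -149.29472°
STA-49→DART-62: c = 0.330592 rad, d = 2106.20 km
DART-62→MON-93: c = 0.137328 rad, d = 874.92 km
MON-93→GT5: c = 0.112028 rad, d = 713.73 km
GT5→RS3: c = 0.494823 rad, d = 3152.52 km
Total = 2106.20 + 874.92 + 713.73 + 3152.52 = 6847.36 km

6847 km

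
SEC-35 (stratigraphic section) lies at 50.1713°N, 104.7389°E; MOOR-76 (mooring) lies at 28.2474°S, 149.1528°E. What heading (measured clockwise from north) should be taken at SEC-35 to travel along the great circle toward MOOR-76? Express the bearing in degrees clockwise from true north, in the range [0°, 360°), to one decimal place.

141.9°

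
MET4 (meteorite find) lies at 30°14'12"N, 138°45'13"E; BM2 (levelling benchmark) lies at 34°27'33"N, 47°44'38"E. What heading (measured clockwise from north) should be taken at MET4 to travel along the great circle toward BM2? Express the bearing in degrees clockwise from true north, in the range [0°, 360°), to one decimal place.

MET4: φ = +30.23667°, λ = +138.75361°
BM2: φ = +34.45917°, λ = +47.74389°
Δλ = -91.0097°
y = sin Δλ · cos φ₂ = -0.824402
x = cos φ₁ sin φ₂ − sin φ₁ cos φ₂ cos Δλ = 0.496158
θ = atan2(y, x) = -58.9588° → 301.0412° (mod 360°)

301.0°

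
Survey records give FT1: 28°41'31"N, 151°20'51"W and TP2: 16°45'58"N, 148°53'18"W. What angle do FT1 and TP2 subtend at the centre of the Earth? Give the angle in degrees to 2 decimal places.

FT1: φ = +28.69194°, λ = -151.34750°
TP2: φ = +16.76611°, λ = -148.88833°
Δφ = -11.9258°,  Δλ = 2.4592°
a = sin²(Δφ/2) + cos φ₁ cos φ₂ sin²(Δλ/2) = 0.011179
c = 2·arcsin(√a) = 0.211856 rad = 12.1384°

12.14°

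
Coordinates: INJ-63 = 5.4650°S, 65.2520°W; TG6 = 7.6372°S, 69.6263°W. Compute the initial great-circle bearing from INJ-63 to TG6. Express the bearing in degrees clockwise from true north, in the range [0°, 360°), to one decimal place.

Δλ = -4.3743°
y = sin Δλ · cos φ₂ = -0.075595
x = cos φ₁ sin φ₂ − sin φ₁ cos φ₂ cos Δλ = -0.038178
θ = atan2(y, x) = -116.7952° → 243.2048° (mod 360°)

243.2°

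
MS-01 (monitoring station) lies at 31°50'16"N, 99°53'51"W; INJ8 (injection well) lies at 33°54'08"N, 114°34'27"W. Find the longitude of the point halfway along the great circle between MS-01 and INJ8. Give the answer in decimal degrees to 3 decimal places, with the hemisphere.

MS-01: φ = +31.83778°, λ = -99.89750°
INJ8: φ = +33.90222°, λ = -114.57417°
Bx = cos φ₂ cos Δλ = 0.802909,  By = cos φ₂ sin Δλ = -0.210290
φₘ = atan2(sin φ₁ + sin φ₂, √((cos φ₁ + Bx)² + By²)) = 33.08514°
λₘ = λ₁ + atan2(By, cos φ₁ + Bx) = -107.14992°

107.150°W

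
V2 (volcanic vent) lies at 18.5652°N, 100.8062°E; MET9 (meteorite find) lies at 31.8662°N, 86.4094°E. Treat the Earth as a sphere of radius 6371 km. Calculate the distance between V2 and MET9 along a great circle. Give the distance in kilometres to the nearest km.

2066 km

Δφ = 13.3010°,  Δλ = -14.3968°
a = sin²(Δφ/2) + cos φ₁ cos φ₂ sin²(Δλ/2) = 0.026054
c = 2·arcsin(√a) = 0.324241 rad = 18.5777°
d = R·c = 6371 × 0.324241 = 2065.7 km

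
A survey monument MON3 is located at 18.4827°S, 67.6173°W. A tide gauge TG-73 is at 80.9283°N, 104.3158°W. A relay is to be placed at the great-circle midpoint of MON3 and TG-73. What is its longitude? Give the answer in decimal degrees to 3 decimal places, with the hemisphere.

72.627°W

Bx = cos φ₂ cos Δλ = 0.126419,  By = cos φ₂ sin Δλ = -0.094224
φₘ = atan2(sin φ₁ + sin φ₂, √((cos φ₁ + Bx)² + By²)) = 31.85711°
λₘ = λ₁ + atan2(By, cos φ₁ + Bx) = -72.62726°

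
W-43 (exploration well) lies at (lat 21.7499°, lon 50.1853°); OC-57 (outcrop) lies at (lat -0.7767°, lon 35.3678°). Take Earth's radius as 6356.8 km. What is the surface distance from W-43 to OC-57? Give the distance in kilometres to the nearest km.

2970 km

Δφ = -22.5266°,  Δλ = -14.8175°
a = sin²(Δφ/2) + cos φ₁ cos φ₂ sin²(Δλ/2) = 0.053591
c = 2·arcsin(√a) = 0.467235 rad = 26.7706°
d = R·c = 6356.8 × 0.467235 = 2970.1 km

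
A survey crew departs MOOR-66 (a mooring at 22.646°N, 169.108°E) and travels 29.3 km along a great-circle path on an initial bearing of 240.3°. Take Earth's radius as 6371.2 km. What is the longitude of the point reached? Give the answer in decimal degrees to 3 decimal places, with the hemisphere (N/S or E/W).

δ = d/R = 29.3/6371.2 = 0.004599 rad
φ₂ = arcsin(sin φ₁ cos δ + cos φ₁ sin δ cos θ)
   = arcsin(0.38504·0.99999 + 0.92290·0.00460·-0.49546) = 22.51526°
λ₂ = λ₁ + atan2(sin θ sin δ cos φ₁, cos δ − sin φ₁ sin φ₂) = 168.86024°

168.860°E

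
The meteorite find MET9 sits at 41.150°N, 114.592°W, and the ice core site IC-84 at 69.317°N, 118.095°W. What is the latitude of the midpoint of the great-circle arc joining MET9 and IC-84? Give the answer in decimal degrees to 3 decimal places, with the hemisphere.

55.244°N

Bx = cos φ₂ cos Δλ = 0.352537,  By = cos φ₂ sin Δλ = -0.021581
φₘ = atan2(sin φ₁ + sin φ₂, √((cos φ₁ + Bx)² + By²)) = 55.24440°
λₘ = λ₁ + atan2(By, cos φ₁ + Bx) = -115.71031°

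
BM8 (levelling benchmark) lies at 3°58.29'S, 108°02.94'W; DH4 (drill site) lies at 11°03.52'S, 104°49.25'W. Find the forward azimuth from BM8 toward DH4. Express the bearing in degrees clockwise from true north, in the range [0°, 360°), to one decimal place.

155.9°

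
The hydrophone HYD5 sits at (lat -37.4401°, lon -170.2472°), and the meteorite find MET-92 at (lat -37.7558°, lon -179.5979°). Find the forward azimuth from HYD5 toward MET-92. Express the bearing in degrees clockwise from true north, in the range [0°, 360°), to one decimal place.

264.7°

Δλ = -9.3507°
y = sin Δλ · cos φ₂ = -0.128459
x = cos φ₁ sin φ₂ − sin φ₁ cos φ₂ cos Δλ = -0.011897
θ = atan2(y, x) = -95.2911° → 264.7089° (mod 360°)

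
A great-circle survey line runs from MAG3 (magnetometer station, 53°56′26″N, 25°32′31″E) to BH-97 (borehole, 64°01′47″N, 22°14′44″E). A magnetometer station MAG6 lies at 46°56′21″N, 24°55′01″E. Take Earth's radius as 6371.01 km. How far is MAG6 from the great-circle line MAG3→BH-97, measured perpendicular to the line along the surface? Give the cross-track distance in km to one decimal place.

MAG3: φ = +53.94056°, λ = +25.54194°
BH-97: φ = +64.02972°, λ = +22.24556°
MAG6: φ = +46.93917°, λ = +24.91694°
δ₁₃ = central angle MAG3→MAG6 = 0.122393 rad  (haversine)
θ₁₃ = bearing MAG3→MAG6 = 183.497°,  θ₁₂ = bearing MAG3→BH-97 = 351.847°
dₓₜ = R·arcsin(sin δ₁₃ · sin(θ₁₃ − θ₁₂)) = 6371.01·arcsin(0.12209·sin(-168.350°)) = -157.084 km
|dₓₜ| = 157.084 km

157.1 km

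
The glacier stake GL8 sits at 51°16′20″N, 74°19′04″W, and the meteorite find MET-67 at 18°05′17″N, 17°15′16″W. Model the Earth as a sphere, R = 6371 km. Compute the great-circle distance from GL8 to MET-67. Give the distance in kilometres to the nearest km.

6178 km

GL8: φ = +51.27222°, λ = -74.31778°
MET-67: φ = +18.08806°, λ = -17.25444°
Δφ = -33.1842°,  Δλ = 57.0633°
a = sin²(Δφ/2) + cos φ₁ cos φ₂ sin²(Δλ/2) = 0.217220
c = 2·arcsin(√a) = 0.969685 rad = 55.5588°
d = R·c = 6371 × 0.969685 = 6177.9 km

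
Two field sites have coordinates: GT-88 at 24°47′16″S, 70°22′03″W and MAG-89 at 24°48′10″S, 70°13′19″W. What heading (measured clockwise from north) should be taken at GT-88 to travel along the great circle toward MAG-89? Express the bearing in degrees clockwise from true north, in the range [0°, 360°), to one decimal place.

96.5°

GT-88: φ = -24.78778°, λ = -70.36750°
MAG-89: φ = -24.80278°, λ = -70.22194°
Δλ = 0.1456°
y = sin Δλ · cos φ₂ = 0.002306
x = cos φ₁ sin φ₂ − sin φ₁ cos φ₂ cos Δλ = -0.000263
θ = atan2(y, x) = 96.5069° → 96.5069° (mod 360°)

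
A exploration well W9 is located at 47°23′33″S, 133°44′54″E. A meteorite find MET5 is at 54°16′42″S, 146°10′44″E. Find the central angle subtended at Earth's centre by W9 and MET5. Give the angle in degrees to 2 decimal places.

10.42°

W9: φ = -47.39250°, λ = +133.74833°
MET5: φ = -54.27833°, λ = +146.17889°
Δφ = -6.8858°,  Δλ = 12.4306°
a = sin²(Δφ/2) + cos φ₁ cos φ₂ sin²(Δλ/2) = 0.008239
c = 2·arcsin(√a) = 0.181791 rad = 10.4159°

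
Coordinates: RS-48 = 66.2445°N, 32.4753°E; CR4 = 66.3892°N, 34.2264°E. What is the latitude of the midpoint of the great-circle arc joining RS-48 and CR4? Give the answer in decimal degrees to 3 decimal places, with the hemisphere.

66.319°N

Bx = cos φ₂ cos Δλ = 0.400335,  By = cos φ₂ sin Δλ = 0.012239
φₘ = atan2(sin φ₁ + sin φ₂, √((cos φ₁ + Bx)² + By²)) = 66.31931°
λₘ = λ₁ + atan2(By, cos φ₁ + Bx) = 33.34833°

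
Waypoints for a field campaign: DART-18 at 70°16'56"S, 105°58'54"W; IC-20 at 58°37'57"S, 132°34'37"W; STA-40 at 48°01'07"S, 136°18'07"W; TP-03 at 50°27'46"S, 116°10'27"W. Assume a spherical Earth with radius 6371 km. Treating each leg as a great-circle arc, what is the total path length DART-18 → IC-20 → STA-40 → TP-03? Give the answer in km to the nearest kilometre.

4476 km

DART-18: φ = -70.28222°, λ = -105.98167°
IC-20: φ = -58.63250°, λ = -132.57694°
STA-40: φ = -48.01861°, λ = -136.30194°
TP-03: φ = -50.46278°, λ = -116.17417°
DART-18→IC-20: c = 0.280857 rad, d = 1789.34 km
IC-20→STA-40: c = 0.189199 rad, d = 1205.39 km
STA-40→TP-03: c = 0.232534 rad, d = 1481.48 km
Total = 1789.34 + 1205.39 + 1481.48 = 4476.20 km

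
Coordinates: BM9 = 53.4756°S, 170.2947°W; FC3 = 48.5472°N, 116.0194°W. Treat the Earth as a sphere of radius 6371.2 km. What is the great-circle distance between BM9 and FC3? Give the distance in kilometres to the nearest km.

Δφ = 102.0228°,  Δλ = 54.2753°
a = sin²(Δφ/2) + cos φ₁ cos φ₂ sin²(Δλ/2) = 0.686124
c = 2·arcsin(√a) = 1.952226 rad = 111.8543°
d = R·c = 6371.2 × 1.952226 = 12438.0 km

12438 km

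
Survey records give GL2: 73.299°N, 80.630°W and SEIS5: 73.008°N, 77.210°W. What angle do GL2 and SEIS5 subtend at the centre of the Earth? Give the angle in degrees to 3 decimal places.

Δφ = -0.2910°,  Δλ = 3.4200°
a = sin²(Δφ/2) + cos φ₁ cos φ₂ sin²(Δλ/2) = 0.000081
c = 2·arcsin(√a) = 0.018026 rad = 1.0328°

1.033°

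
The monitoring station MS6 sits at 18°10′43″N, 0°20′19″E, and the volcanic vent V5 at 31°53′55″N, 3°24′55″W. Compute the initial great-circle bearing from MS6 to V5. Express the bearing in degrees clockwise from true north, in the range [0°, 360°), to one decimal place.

346.8°

MS6: φ = +18.17861°, λ = +0.33861°
V5: φ = +31.89861°, λ = -3.41528°
Δλ = -3.7539°
y = sin Δλ · cos φ₂ = -0.055584
x = cos φ₁ sin φ₂ − sin φ₁ cos φ₂ cos Δλ = 0.237746
θ = atan2(y, x) = -13.1591° → 346.8409° (mod 360°)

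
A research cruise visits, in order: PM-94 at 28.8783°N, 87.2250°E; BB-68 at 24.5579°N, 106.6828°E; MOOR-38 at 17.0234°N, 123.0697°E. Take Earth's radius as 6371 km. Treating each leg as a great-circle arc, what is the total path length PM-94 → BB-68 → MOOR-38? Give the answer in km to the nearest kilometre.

PM-94→BB-68: c = 0.312163 rad, d = 1988.79 km
BB-68→MOOR-38: c = 0.297617 rad, d = 1896.12 km
Total = 1988.79 + 1896.12 = 3884.91 km

3885 km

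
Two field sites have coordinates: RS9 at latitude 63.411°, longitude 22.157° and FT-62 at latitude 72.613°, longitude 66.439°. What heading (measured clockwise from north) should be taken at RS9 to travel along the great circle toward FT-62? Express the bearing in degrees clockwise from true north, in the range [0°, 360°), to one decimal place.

41.5°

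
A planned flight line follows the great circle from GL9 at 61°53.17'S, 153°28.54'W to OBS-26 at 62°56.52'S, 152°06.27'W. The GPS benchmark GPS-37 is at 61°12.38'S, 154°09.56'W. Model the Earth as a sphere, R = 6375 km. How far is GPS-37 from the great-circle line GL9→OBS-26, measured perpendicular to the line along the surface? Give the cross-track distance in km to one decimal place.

6.6 km

GL9: φ = -61.88617°, λ = -153.47567°
OBS-26: φ = -62.94200°, λ = -152.10450°
GPS-37: φ = -61.20633°, λ = -154.15933°
δ₁₃ = central angle GL9→GPS-37 = 0.013157 rad  (haversine)
θ₁₃ = bearing GL9→GPS-37 = 334.098°,  θ₁₂ = bearing GL9→OBS-26 = 149.584°
dₓₜ = R·arcsin(sin δ₁₃ · sin(θ₁₃ − θ₁₂)) = 6375·arcsin(0.01316·sin(184.514°)) = -6.601 km
|dₓₜ| = 6.601 km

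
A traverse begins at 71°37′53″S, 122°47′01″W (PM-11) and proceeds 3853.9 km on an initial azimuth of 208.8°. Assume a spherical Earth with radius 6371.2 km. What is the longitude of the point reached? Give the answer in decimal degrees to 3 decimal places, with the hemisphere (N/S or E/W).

PM-11: φ = -71.63139°, λ = -122.78361°
δ = d/R = 3853.9/6371.2 = 0.604894 rad
φ₂ = arcsin(sin φ₁ cos δ + cos φ₁ sin δ cos θ)
   = arcsin(-0.94905·0.82256 + 0.31513·0.56867·-0.87631) = -69.66739°
λ₂ = λ₁ + atan2(sin θ sin δ cos φ₁, cos δ − sin φ₁ sin φ₂) = 109.25700°

109.257°E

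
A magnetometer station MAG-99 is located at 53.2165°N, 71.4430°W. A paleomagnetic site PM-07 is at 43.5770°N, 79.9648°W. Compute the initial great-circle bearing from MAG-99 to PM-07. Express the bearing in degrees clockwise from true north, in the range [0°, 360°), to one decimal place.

Δλ = -8.5218°
y = sin Δλ · cos φ₂ = -0.107353
x = cos φ₁ sin φ₂ − sin φ₁ cos φ₂ cos Δλ = -0.161043
θ = atan2(y, x) = -146.3121° → 213.6879° (mod 360°)

213.7°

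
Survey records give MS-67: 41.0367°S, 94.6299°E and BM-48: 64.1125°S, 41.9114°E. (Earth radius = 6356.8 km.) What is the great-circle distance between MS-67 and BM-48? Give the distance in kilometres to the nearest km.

4194 km

Δφ = -23.0758°,  Δλ = -52.7185°
a = sin²(Δφ/2) + cos φ₁ cos φ₂ sin²(Δλ/2) = 0.104928
c = 2·arcsin(√a) = 0.659753 rad = 37.8010°
d = R·c = 6356.8 × 0.659753 = 4193.9 km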